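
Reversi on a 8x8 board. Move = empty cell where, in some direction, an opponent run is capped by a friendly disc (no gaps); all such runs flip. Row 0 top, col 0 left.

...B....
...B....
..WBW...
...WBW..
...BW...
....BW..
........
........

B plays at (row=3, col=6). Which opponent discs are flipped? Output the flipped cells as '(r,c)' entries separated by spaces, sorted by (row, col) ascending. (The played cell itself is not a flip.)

Answer: (3,5)

Derivation:
Dir NW: first cell '.' (not opp) -> no flip
Dir N: first cell '.' (not opp) -> no flip
Dir NE: first cell '.' (not opp) -> no flip
Dir W: opp run (3,5) capped by B -> flip
Dir E: first cell '.' (not opp) -> no flip
Dir SW: first cell '.' (not opp) -> no flip
Dir S: first cell '.' (not opp) -> no flip
Dir SE: first cell '.' (not opp) -> no flip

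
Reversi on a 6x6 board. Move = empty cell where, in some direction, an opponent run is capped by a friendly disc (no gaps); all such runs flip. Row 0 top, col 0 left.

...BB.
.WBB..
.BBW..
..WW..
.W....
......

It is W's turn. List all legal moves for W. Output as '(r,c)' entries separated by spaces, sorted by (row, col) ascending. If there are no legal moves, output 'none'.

Answer: (0,1) (0,2) (1,0) (1,4) (2,0) (3,1)

Derivation:
(0,1): flips 1 -> legal
(0,2): flips 2 -> legal
(0,5): no bracket -> illegal
(1,0): flips 1 -> legal
(1,4): flips 2 -> legal
(1,5): no bracket -> illegal
(2,0): flips 2 -> legal
(2,4): no bracket -> illegal
(3,0): no bracket -> illegal
(3,1): flips 1 -> legal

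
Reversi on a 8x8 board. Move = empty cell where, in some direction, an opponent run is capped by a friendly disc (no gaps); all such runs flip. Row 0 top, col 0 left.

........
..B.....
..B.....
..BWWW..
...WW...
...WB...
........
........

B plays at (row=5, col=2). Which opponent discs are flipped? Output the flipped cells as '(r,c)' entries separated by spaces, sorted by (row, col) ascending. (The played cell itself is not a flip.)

Answer: (5,3)

Derivation:
Dir NW: first cell '.' (not opp) -> no flip
Dir N: first cell '.' (not opp) -> no flip
Dir NE: opp run (4,3) (3,4), next='.' -> no flip
Dir W: first cell '.' (not opp) -> no flip
Dir E: opp run (5,3) capped by B -> flip
Dir SW: first cell '.' (not opp) -> no flip
Dir S: first cell '.' (not opp) -> no flip
Dir SE: first cell '.' (not opp) -> no flip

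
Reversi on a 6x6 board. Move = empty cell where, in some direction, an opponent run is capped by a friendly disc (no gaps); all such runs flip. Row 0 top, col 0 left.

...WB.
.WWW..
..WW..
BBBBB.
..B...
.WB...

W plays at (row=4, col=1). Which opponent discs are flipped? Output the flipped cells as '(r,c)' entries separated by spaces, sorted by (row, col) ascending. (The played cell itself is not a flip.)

Dir NW: opp run (3,0), next=edge -> no flip
Dir N: opp run (3,1), next='.' -> no flip
Dir NE: opp run (3,2) capped by W -> flip
Dir W: first cell '.' (not opp) -> no flip
Dir E: opp run (4,2), next='.' -> no flip
Dir SW: first cell '.' (not opp) -> no flip
Dir S: first cell 'W' (not opp) -> no flip
Dir SE: opp run (5,2), next=edge -> no flip

Answer: (3,2)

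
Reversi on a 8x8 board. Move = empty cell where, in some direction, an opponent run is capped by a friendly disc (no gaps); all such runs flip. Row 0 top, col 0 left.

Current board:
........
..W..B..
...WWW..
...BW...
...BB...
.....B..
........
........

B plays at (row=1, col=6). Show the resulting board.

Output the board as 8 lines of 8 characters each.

Place B at (1,6); scan 8 dirs for brackets.
Dir NW: first cell '.' (not opp) -> no flip
Dir N: first cell '.' (not opp) -> no flip
Dir NE: first cell '.' (not opp) -> no flip
Dir W: first cell 'B' (not opp) -> no flip
Dir E: first cell '.' (not opp) -> no flip
Dir SW: opp run (2,5) (3,4) capped by B -> flip
Dir S: first cell '.' (not opp) -> no flip
Dir SE: first cell '.' (not opp) -> no flip
All flips: (2,5) (3,4)

Answer: ........
..W..BB.
...WWB..
...BB...
...BB...
.....B..
........
........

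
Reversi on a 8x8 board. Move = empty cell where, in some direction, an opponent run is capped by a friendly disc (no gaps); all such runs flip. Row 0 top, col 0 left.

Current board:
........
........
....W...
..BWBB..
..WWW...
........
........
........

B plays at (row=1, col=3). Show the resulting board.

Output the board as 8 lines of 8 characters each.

Place B at (1,3); scan 8 dirs for brackets.
Dir NW: first cell '.' (not opp) -> no flip
Dir N: first cell '.' (not opp) -> no flip
Dir NE: first cell '.' (not opp) -> no flip
Dir W: first cell '.' (not opp) -> no flip
Dir E: first cell '.' (not opp) -> no flip
Dir SW: first cell '.' (not opp) -> no flip
Dir S: first cell '.' (not opp) -> no flip
Dir SE: opp run (2,4) capped by B -> flip
All flips: (2,4)

Answer: ........
...B....
....B...
..BWBB..
..WWW...
........
........
........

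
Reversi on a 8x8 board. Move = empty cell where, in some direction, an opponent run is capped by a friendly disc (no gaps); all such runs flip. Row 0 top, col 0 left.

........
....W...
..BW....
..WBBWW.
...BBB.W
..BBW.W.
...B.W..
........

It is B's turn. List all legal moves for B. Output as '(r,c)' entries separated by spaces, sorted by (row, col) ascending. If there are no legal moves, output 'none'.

(0,3): no bracket -> illegal
(0,4): no bracket -> illegal
(0,5): no bracket -> illegal
(1,2): flips 1 -> legal
(1,3): flips 1 -> legal
(1,5): no bracket -> illegal
(2,1): flips 1 -> legal
(2,4): flips 1 -> legal
(2,5): flips 1 -> legal
(2,6): flips 1 -> legal
(2,7): flips 1 -> legal
(3,1): flips 1 -> legal
(3,7): flips 2 -> legal
(4,1): no bracket -> illegal
(4,2): flips 1 -> legal
(4,6): no bracket -> illegal
(5,5): flips 1 -> legal
(5,7): no bracket -> illegal
(6,4): flips 1 -> legal
(6,6): no bracket -> illegal
(6,7): flips 1 -> legal
(7,4): no bracket -> illegal
(7,5): no bracket -> illegal
(7,6): flips 2 -> legal

Answer: (1,2) (1,3) (2,1) (2,4) (2,5) (2,6) (2,7) (3,1) (3,7) (4,2) (5,5) (6,4) (6,7) (7,6)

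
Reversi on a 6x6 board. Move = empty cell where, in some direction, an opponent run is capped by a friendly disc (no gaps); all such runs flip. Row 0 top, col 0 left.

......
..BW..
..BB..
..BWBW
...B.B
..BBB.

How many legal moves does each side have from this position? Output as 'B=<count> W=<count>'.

-- B to move --
(0,2): no bracket -> illegal
(0,3): flips 1 -> legal
(0,4): flips 1 -> legal
(1,4): flips 1 -> legal
(2,4): no bracket -> illegal
(2,5): flips 1 -> legal
(4,2): no bracket -> illegal
(4,4): flips 1 -> legal
B mobility = 5
-- W to move --
(0,1): no bracket -> illegal
(0,2): no bracket -> illegal
(0,3): no bracket -> illegal
(1,1): flips 2 -> legal
(1,4): no bracket -> illegal
(2,1): no bracket -> illegal
(2,4): no bracket -> illegal
(2,5): no bracket -> illegal
(3,1): flips 2 -> legal
(4,1): no bracket -> illegal
(4,2): no bracket -> illegal
(4,4): no bracket -> illegal
(5,1): no bracket -> illegal
(5,5): flips 1 -> legal
W mobility = 3

Answer: B=5 W=3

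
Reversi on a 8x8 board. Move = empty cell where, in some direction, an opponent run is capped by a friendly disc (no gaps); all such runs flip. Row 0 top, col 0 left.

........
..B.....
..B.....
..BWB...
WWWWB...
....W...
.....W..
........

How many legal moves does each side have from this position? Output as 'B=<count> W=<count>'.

Answer: B=4 W=10

Derivation:
-- B to move --
(2,3): no bracket -> illegal
(2,4): no bracket -> illegal
(3,0): no bracket -> illegal
(3,1): no bracket -> illegal
(4,5): no bracket -> illegal
(5,0): flips 1 -> legal
(5,1): no bracket -> illegal
(5,2): flips 2 -> legal
(5,3): no bracket -> illegal
(5,5): no bracket -> illegal
(5,6): no bracket -> illegal
(6,3): no bracket -> illegal
(6,4): flips 1 -> legal
(6,6): no bracket -> illegal
(7,4): no bracket -> illegal
(7,5): no bracket -> illegal
(7,6): flips 3 -> legal
B mobility = 4
-- W to move --
(0,1): no bracket -> illegal
(0,2): flips 3 -> legal
(0,3): no bracket -> illegal
(1,1): flips 1 -> legal
(1,3): no bracket -> illegal
(2,1): flips 1 -> legal
(2,3): flips 1 -> legal
(2,4): flips 2 -> legal
(2,5): flips 1 -> legal
(3,1): flips 1 -> legal
(3,5): flips 1 -> legal
(4,5): flips 1 -> legal
(5,3): no bracket -> illegal
(5,5): flips 1 -> legal
W mobility = 10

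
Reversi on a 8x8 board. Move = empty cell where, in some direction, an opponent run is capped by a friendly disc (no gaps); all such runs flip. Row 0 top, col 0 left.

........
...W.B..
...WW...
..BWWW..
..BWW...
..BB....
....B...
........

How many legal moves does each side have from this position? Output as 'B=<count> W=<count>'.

-- B to move --
(0,2): no bracket -> illegal
(0,3): flips 4 -> legal
(0,4): no bracket -> illegal
(1,2): no bracket -> illegal
(1,4): flips 1 -> legal
(2,2): no bracket -> illegal
(2,5): flips 2 -> legal
(2,6): flips 2 -> legal
(3,6): flips 3 -> legal
(4,5): flips 2 -> legal
(4,6): no bracket -> illegal
(5,4): flips 1 -> legal
(5,5): no bracket -> illegal
B mobility = 7
-- W to move --
(0,4): no bracket -> illegal
(0,5): no bracket -> illegal
(0,6): flips 1 -> legal
(1,4): no bracket -> illegal
(1,6): no bracket -> illegal
(2,1): flips 1 -> legal
(2,2): no bracket -> illegal
(2,5): no bracket -> illegal
(2,6): no bracket -> illegal
(3,1): flips 1 -> legal
(4,1): flips 2 -> legal
(5,1): flips 1 -> legal
(5,4): no bracket -> illegal
(5,5): no bracket -> illegal
(6,1): flips 1 -> legal
(6,2): flips 1 -> legal
(6,3): flips 1 -> legal
(6,5): no bracket -> illegal
(7,3): no bracket -> illegal
(7,4): no bracket -> illegal
(7,5): no bracket -> illegal
W mobility = 8

Answer: B=7 W=8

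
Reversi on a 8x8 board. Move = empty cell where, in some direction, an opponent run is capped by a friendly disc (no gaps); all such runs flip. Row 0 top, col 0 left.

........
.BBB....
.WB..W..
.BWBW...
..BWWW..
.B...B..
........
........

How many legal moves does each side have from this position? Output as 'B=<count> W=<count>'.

Answer: B=5 W=10

Derivation:
-- B to move --
(1,0): no bracket -> illegal
(1,4): no bracket -> illegal
(1,5): no bracket -> illegal
(1,6): no bracket -> illegal
(2,0): flips 1 -> legal
(2,3): no bracket -> illegal
(2,4): no bracket -> illegal
(2,6): no bracket -> illegal
(3,0): flips 1 -> legal
(3,5): flips 2 -> legal
(3,6): no bracket -> illegal
(4,1): no bracket -> illegal
(4,6): flips 3 -> legal
(5,2): no bracket -> illegal
(5,3): flips 1 -> legal
(5,4): no bracket -> illegal
(5,6): no bracket -> illegal
B mobility = 5
-- W to move --
(0,0): flips 3 -> legal
(0,1): flips 1 -> legal
(0,2): flips 2 -> legal
(0,3): flips 1 -> legal
(0,4): no bracket -> illegal
(1,0): no bracket -> illegal
(1,4): no bracket -> illegal
(2,0): no bracket -> illegal
(2,3): flips 2 -> legal
(2,4): no bracket -> illegal
(3,0): flips 1 -> legal
(4,0): no bracket -> illegal
(4,1): flips 2 -> legal
(4,6): no bracket -> illegal
(5,0): no bracket -> illegal
(5,2): flips 1 -> legal
(5,3): no bracket -> illegal
(5,4): no bracket -> illegal
(5,6): no bracket -> illegal
(6,0): no bracket -> illegal
(6,1): no bracket -> illegal
(6,2): no bracket -> illegal
(6,4): no bracket -> illegal
(6,5): flips 1 -> legal
(6,6): flips 1 -> legal
W mobility = 10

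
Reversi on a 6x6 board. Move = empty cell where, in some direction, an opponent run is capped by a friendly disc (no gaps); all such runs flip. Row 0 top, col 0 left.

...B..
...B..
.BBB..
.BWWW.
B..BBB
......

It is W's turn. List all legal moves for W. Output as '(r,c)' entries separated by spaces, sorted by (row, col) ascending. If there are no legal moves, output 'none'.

(0,2): no bracket -> illegal
(0,4): no bracket -> illegal
(1,0): flips 1 -> legal
(1,1): flips 1 -> legal
(1,2): flips 2 -> legal
(1,4): flips 1 -> legal
(2,0): no bracket -> illegal
(2,4): no bracket -> illegal
(3,0): flips 1 -> legal
(3,5): no bracket -> illegal
(4,1): no bracket -> illegal
(4,2): no bracket -> illegal
(5,0): no bracket -> illegal
(5,1): no bracket -> illegal
(5,2): flips 1 -> legal
(5,3): flips 1 -> legal
(5,4): flips 2 -> legal
(5,5): flips 1 -> legal

Answer: (1,0) (1,1) (1,2) (1,4) (3,0) (5,2) (5,3) (5,4) (5,5)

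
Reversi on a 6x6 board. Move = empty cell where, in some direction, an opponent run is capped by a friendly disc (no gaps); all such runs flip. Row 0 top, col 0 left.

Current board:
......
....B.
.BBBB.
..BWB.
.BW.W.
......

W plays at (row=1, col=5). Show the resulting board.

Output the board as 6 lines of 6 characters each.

Answer: ......
....BW
.BBBW.
..BWB.
.BW.W.
......

Derivation:
Place W at (1,5); scan 8 dirs for brackets.
Dir NW: first cell '.' (not opp) -> no flip
Dir N: first cell '.' (not opp) -> no flip
Dir NE: edge -> no flip
Dir W: opp run (1,4), next='.' -> no flip
Dir E: edge -> no flip
Dir SW: opp run (2,4) capped by W -> flip
Dir S: first cell '.' (not opp) -> no flip
Dir SE: edge -> no flip
All flips: (2,4)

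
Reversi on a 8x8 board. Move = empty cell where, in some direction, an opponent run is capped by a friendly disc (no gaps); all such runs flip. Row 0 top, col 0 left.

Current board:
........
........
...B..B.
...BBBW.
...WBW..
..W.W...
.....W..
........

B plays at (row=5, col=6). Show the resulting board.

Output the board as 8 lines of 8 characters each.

Answer: ........
........
...B..B.
...BBBW.
...WBB..
..W.W.B.
.....W..
........

Derivation:
Place B at (5,6); scan 8 dirs for brackets.
Dir NW: opp run (4,5) capped by B -> flip
Dir N: first cell '.' (not opp) -> no flip
Dir NE: first cell '.' (not opp) -> no flip
Dir W: first cell '.' (not opp) -> no flip
Dir E: first cell '.' (not opp) -> no flip
Dir SW: opp run (6,5), next='.' -> no flip
Dir S: first cell '.' (not opp) -> no flip
Dir SE: first cell '.' (not opp) -> no flip
All flips: (4,5)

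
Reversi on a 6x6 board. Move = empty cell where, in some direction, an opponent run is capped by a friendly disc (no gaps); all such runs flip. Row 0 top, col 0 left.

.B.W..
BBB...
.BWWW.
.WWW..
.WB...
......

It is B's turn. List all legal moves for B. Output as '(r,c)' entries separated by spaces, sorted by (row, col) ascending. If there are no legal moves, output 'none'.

(0,2): no bracket -> illegal
(0,4): no bracket -> illegal
(1,3): no bracket -> illegal
(1,4): no bracket -> illegal
(1,5): flips 2 -> legal
(2,0): flips 1 -> legal
(2,5): flips 3 -> legal
(3,0): no bracket -> illegal
(3,4): flips 1 -> legal
(3,5): no bracket -> illegal
(4,0): flips 1 -> legal
(4,3): flips 1 -> legal
(4,4): flips 2 -> legal
(5,0): no bracket -> illegal
(5,1): flips 2 -> legal
(5,2): no bracket -> illegal

Answer: (1,5) (2,0) (2,5) (3,4) (4,0) (4,3) (4,4) (5,1)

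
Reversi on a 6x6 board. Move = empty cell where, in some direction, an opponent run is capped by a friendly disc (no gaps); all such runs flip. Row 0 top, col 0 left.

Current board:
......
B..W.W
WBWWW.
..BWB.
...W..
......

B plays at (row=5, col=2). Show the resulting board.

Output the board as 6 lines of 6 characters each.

Place B at (5,2); scan 8 dirs for brackets.
Dir NW: first cell '.' (not opp) -> no flip
Dir N: first cell '.' (not opp) -> no flip
Dir NE: opp run (4,3) capped by B -> flip
Dir W: first cell '.' (not opp) -> no flip
Dir E: first cell '.' (not opp) -> no flip
Dir SW: edge -> no flip
Dir S: edge -> no flip
Dir SE: edge -> no flip
All flips: (4,3)

Answer: ......
B..W.W
WBWWW.
..BWB.
...B..
..B...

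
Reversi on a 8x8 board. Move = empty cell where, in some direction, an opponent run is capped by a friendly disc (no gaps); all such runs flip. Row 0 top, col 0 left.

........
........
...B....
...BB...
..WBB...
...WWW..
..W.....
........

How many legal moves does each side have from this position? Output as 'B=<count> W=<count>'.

Answer: B=7 W=6

Derivation:
-- B to move --
(3,1): no bracket -> illegal
(3,2): no bracket -> illegal
(4,1): flips 1 -> legal
(4,5): no bracket -> illegal
(4,6): no bracket -> illegal
(5,1): flips 1 -> legal
(5,2): no bracket -> illegal
(5,6): no bracket -> illegal
(6,1): no bracket -> illegal
(6,3): flips 1 -> legal
(6,4): flips 1 -> legal
(6,5): flips 1 -> legal
(6,6): flips 1 -> legal
(7,1): flips 2 -> legal
(7,2): no bracket -> illegal
(7,3): no bracket -> illegal
B mobility = 7
-- W to move --
(1,2): no bracket -> illegal
(1,3): flips 3 -> legal
(1,4): no bracket -> illegal
(2,2): flips 2 -> legal
(2,4): flips 3 -> legal
(2,5): no bracket -> illegal
(3,2): flips 1 -> legal
(3,5): flips 1 -> legal
(4,5): flips 2 -> legal
(5,2): no bracket -> illegal
W mobility = 6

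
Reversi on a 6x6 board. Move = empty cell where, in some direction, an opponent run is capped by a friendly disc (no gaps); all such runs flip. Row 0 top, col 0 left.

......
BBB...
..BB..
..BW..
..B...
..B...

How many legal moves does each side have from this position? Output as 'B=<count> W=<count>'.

Answer: B=4 W=4

Derivation:
-- B to move --
(2,4): flips 1 -> legal
(3,4): flips 1 -> legal
(4,3): flips 1 -> legal
(4,4): flips 1 -> legal
B mobility = 4
-- W to move --
(0,0): flips 2 -> legal
(0,1): no bracket -> illegal
(0,2): no bracket -> illegal
(0,3): no bracket -> illegal
(1,3): flips 1 -> legal
(1,4): no bracket -> illegal
(2,0): no bracket -> illegal
(2,1): no bracket -> illegal
(2,4): no bracket -> illegal
(3,1): flips 1 -> legal
(3,4): no bracket -> illegal
(4,1): no bracket -> illegal
(4,3): no bracket -> illegal
(5,1): flips 1 -> legal
(5,3): no bracket -> illegal
W mobility = 4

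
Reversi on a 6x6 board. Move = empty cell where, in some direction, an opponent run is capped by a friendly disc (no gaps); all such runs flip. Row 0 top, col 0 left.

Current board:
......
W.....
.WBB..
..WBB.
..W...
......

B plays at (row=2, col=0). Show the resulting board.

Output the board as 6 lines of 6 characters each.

Answer: ......
W.....
BBBB..
..WBB.
..W...
......

Derivation:
Place B at (2,0); scan 8 dirs for brackets.
Dir NW: edge -> no flip
Dir N: opp run (1,0), next='.' -> no flip
Dir NE: first cell '.' (not opp) -> no flip
Dir W: edge -> no flip
Dir E: opp run (2,1) capped by B -> flip
Dir SW: edge -> no flip
Dir S: first cell '.' (not opp) -> no flip
Dir SE: first cell '.' (not opp) -> no flip
All flips: (2,1)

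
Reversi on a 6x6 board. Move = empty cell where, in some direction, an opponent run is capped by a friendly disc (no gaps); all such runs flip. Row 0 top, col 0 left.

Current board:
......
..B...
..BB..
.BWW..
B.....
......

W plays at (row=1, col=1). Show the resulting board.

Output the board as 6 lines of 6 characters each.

Place W at (1,1); scan 8 dirs for brackets.
Dir NW: first cell '.' (not opp) -> no flip
Dir N: first cell '.' (not opp) -> no flip
Dir NE: first cell '.' (not opp) -> no flip
Dir W: first cell '.' (not opp) -> no flip
Dir E: opp run (1,2), next='.' -> no flip
Dir SW: first cell '.' (not opp) -> no flip
Dir S: first cell '.' (not opp) -> no flip
Dir SE: opp run (2,2) capped by W -> flip
All flips: (2,2)

Answer: ......
.WB...
..WB..
.BWW..
B.....
......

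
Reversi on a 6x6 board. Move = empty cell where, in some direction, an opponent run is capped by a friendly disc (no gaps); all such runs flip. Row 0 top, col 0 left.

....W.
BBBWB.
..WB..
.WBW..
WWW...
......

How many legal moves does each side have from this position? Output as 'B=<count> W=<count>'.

-- B to move --
(0,2): no bracket -> illegal
(0,3): flips 1 -> legal
(0,5): no bracket -> illegal
(1,5): no bracket -> illegal
(2,0): no bracket -> illegal
(2,1): flips 1 -> legal
(2,4): no bracket -> illegal
(3,0): flips 1 -> legal
(3,4): flips 1 -> legal
(4,3): flips 1 -> legal
(4,4): flips 2 -> legal
(5,0): flips 1 -> legal
(5,1): no bracket -> illegal
(5,2): flips 1 -> legal
(5,3): no bracket -> illegal
B mobility = 8
-- W to move --
(0,0): flips 1 -> legal
(0,1): no bracket -> illegal
(0,2): flips 1 -> legal
(0,3): no bracket -> illegal
(0,5): flips 3 -> legal
(1,5): flips 1 -> legal
(2,0): no bracket -> illegal
(2,1): no bracket -> illegal
(2,4): flips 2 -> legal
(2,5): no bracket -> illegal
(3,4): no bracket -> illegal
(4,3): no bracket -> illegal
W mobility = 5

Answer: B=8 W=5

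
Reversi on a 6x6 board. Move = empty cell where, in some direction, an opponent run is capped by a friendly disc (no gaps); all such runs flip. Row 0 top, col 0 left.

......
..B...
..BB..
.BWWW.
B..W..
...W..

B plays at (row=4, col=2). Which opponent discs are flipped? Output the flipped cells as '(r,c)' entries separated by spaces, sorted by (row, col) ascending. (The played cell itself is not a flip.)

Answer: (3,2)

Derivation:
Dir NW: first cell 'B' (not opp) -> no flip
Dir N: opp run (3,2) capped by B -> flip
Dir NE: opp run (3,3), next='.' -> no flip
Dir W: first cell '.' (not opp) -> no flip
Dir E: opp run (4,3), next='.' -> no flip
Dir SW: first cell '.' (not opp) -> no flip
Dir S: first cell '.' (not opp) -> no flip
Dir SE: opp run (5,3), next=edge -> no flip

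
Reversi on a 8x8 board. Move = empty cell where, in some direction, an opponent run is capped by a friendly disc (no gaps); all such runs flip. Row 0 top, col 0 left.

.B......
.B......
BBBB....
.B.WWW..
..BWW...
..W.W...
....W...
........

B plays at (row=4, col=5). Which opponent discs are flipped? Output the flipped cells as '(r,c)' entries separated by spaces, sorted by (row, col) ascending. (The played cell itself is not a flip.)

Dir NW: opp run (3,4) capped by B -> flip
Dir N: opp run (3,5), next='.' -> no flip
Dir NE: first cell '.' (not opp) -> no flip
Dir W: opp run (4,4) (4,3) capped by B -> flip
Dir E: first cell '.' (not opp) -> no flip
Dir SW: opp run (5,4), next='.' -> no flip
Dir S: first cell '.' (not opp) -> no flip
Dir SE: first cell '.' (not opp) -> no flip

Answer: (3,4) (4,3) (4,4)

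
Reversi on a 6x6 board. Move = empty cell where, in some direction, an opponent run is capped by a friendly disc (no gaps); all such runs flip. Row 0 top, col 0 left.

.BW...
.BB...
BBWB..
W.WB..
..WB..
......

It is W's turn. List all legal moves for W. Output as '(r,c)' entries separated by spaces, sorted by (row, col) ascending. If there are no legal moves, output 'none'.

(0,0): flips 2 -> legal
(0,3): flips 2 -> legal
(1,0): flips 2 -> legal
(1,3): no bracket -> illegal
(1,4): flips 1 -> legal
(2,4): flips 2 -> legal
(3,1): no bracket -> illegal
(3,4): flips 1 -> legal
(4,4): flips 2 -> legal
(5,2): no bracket -> illegal
(5,3): no bracket -> illegal
(5,4): flips 1 -> legal

Answer: (0,0) (0,3) (1,0) (1,4) (2,4) (3,4) (4,4) (5,4)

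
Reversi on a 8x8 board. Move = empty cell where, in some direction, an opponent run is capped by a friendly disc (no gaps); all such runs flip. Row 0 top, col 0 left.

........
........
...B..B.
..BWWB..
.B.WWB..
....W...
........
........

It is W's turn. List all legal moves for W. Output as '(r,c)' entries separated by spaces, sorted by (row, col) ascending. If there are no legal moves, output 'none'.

(1,2): flips 1 -> legal
(1,3): flips 1 -> legal
(1,4): no bracket -> illegal
(1,5): no bracket -> illegal
(1,6): no bracket -> illegal
(1,7): flips 2 -> legal
(2,1): flips 1 -> legal
(2,2): no bracket -> illegal
(2,4): no bracket -> illegal
(2,5): no bracket -> illegal
(2,7): no bracket -> illegal
(3,0): no bracket -> illegal
(3,1): flips 1 -> legal
(3,6): flips 2 -> legal
(3,7): no bracket -> illegal
(4,0): no bracket -> illegal
(4,2): no bracket -> illegal
(4,6): flips 1 -> legal
(5,0): no bracket -> illegal
(5,1): no bracket -> illegal
(5,2): no bracket -> illegal
(5,5): no bracket -> illegal
(5,6): flips 1 -> legal

Answer: (1,2) (1,3) (1,7) (2,1) (3,1) (3,6) (4,6) (5,6)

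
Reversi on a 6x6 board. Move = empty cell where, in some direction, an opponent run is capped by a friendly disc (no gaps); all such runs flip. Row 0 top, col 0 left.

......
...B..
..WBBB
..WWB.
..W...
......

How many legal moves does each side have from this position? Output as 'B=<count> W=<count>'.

-- B to move --
(1,1): no bracket -> illegal
(1,2): no bracket -> illegal
(2,1): flips 1 -> legal
(3,1): flips 3 -> legal
(4,1): flips 1 -> legal
(4,3): flips 1 -> legal
(4,4): no bracket -> illegal
(5,1): flips 2 -> legal
(5,2): no bracket -> illegal
(5,3): no bracket -> illegal
B mobility = 5
-- W to move --
(0,2): no bracket -> illegal
(0,3): flips 2 -> legal
(0,4): flips 1 -> legal
(1,2): no bracket -> illegal
(1,4): flips 1 -> legal
(1,5): flips 1 -> legal
(3,5): flips 1 -> legal
(4,3): no bracket -> illegal
(4,4): no bracket -> illegal
(4,5): no bracket -> illegal
W mobility = 5

Answer: B=5 W=5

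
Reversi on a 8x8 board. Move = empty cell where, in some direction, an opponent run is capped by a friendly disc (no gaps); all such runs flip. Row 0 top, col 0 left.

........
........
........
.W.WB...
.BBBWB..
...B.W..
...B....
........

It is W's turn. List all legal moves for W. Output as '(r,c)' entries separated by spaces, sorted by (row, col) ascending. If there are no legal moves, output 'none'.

Answer: (2,4) (3,5) (4,0) (4,6) (5,1) (6,2) (6,4) (7,3)

Derivation:
(2,3): no bracket -> illegal
(2,4): flips 1 -> legal
(2,5): no bracket -> illegal
(3,0): no bracket -> illegal
(3,2): no bracket -> illegal
(3,5): flips 2 -> legal
(3,6): no bracket -> illegal
(4,0): flips 3 -> legal
(4,6): flips 1 -> legal
(5,0): no bracket -> illegal
(5,1): flips 2 -> legal
(5,2): no bracket -> illegal
(5,4): no bracket -> illegal
(5,6): no bracket -> illegal
(6,2): flips 1 -> legal
(6,4): flips 2 -> legal
(7,2): no bracket -> illegal
(7,3): flips 3 -> legal
(7,4): no bracket -> illegal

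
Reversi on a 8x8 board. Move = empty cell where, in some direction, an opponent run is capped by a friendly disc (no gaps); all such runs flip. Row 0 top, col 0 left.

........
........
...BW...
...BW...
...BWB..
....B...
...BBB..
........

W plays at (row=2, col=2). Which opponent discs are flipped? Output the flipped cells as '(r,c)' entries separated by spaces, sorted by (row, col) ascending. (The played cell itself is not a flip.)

Dir NW: first cell '.' (not opp) -> no flip
Dir N: first cell '.' (not opp) -> no flip
Dir NE: first cell '.' (not opp) -> no flip
Dir W: first cell '.' (not opp) -> no flip
Dir E: opp run (2,3) capped by W -> flip
Dir SW: first cell '.' (not opp) -> no flip
Dir S: first cell '.' (not opp) -> no flip
Dir SE: opp run (3,3) capped by W -> flip

Answer: (2,3) (3,3)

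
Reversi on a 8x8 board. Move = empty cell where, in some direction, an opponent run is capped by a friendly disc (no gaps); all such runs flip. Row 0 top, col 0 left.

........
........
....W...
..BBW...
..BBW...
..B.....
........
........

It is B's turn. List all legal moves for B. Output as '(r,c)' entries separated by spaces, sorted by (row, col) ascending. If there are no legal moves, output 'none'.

(1,3): no bracket -> illegal
(1,4): no bracket -> illegal
(1,5): flips 1 -> legal
(2,3): no bracket -> illegal
(2,5): flips 1 -> legal
(3,5): flips 1 -> legal
(4,5): flips 1 -> legal
(5,3): no bracket -> illegal
(5,4): no bracket -> illegal
(5,5): flips 1 -> legal

Answer: (1,5) (2,5) (3,5) (4,5) (5,5)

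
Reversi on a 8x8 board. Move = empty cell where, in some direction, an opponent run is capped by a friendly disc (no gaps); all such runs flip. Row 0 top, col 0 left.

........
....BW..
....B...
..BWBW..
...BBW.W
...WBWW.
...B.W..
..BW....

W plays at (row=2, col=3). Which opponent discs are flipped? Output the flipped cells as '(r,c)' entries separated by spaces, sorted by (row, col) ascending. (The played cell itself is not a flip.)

Answer: (3,4)

Derivation:
Dir NW: first cell '.' (not opp) -> no flip
Dir N: first cell '.' (not opp) -> no flip
Dir NE: opp run (1,4), next='.' -> no flip
Dir W: first cell '.' (not opp) -> no flip
Dir E: opp run (2,4), next='.' -> no flip
Dir SW: opp run (3,2), next='.' -> no flip
Dir S: first cell 'W' (not opp) -> no flip
Dir SE: opp run (3,4) capped by W -> flip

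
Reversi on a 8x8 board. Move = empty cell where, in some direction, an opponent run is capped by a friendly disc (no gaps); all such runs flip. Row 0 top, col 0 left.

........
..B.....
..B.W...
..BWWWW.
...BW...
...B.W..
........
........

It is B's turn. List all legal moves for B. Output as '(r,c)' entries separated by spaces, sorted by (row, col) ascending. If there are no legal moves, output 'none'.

Answer: (2,3) (2,5) (2,6) (3,7) (4,5) (6,6)

Derivation:
(1,3): no bracket -> illegal
(1,4): no bracket -> illegal
(1,5): no bracket -> illegal
(2,3): flips 1 -> legal
(2,5): flips 1 -> legal
(2,6): flips 2 -> legal
(2,7): no bracket -> illegal
(3,7): flips 4 -> legal
(4,2): no bracket -> illegal
(4,5): flips 1 -> legal
(4,6): no bracket -> illegal
(4,7): no bracket -> illegal
(5,4): no bracket -> illegal
(5,6): no bracket -> illegal
(6,4): no bracket -> illegal
(6,5): no bracket -> illegal
(6,6): flips 3 -> legal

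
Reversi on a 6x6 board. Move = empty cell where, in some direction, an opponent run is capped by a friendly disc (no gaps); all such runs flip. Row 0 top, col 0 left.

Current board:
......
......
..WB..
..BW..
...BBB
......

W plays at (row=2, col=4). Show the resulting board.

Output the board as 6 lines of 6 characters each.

Answer: ......
......
..WWW.
..BW..
...BBB
......

Derivation:
Place W at (2,4); scan 8 dirs for brackets.
Dir NW: first cell '.' (not opp) -> no flip
Dir N: first cell '.' (not opp) -> no flip
Dir NE: first cell '.' (not opp) -> no flip
Dir W: opp run (2,3) capped by W -> flip
Dir E: first cell '.' (not opp) -> no flip
Dir SW: first cell 'W' (not opp) -> no flip
Dir S: first cell '.' (not opp) -> no flip
Dir SE: first cell '.' (not opp) -> no flip
All flips: (2,3)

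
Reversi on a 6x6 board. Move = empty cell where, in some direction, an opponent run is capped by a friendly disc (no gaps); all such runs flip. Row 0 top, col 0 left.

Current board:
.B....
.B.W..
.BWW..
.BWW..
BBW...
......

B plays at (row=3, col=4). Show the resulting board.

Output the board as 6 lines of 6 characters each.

Place B at (3,4); scan 8 dirs for brackets.
Dir NW: opp run (2,3), next='.' -> no flip
Dir N: first cell '.' (not opp) -> no flip
Dir NE: first cell '.' (not opp) -> no flip
Dir W: opp run (3,3) (3,2) capped by B -> flip
Dir E: first cell '.' (not opp) -> no flip
Dir SW: first cell '.' (not opp) -> no flip
Dir S: first cell '.' (not opp) -> no flip
Dir SE: first cell '.' (not opp) -> no flip
All flips: (3,2) (3,3)

Answer: .B....
.B.W..
.BWW..
.BBBB.
BBW...
......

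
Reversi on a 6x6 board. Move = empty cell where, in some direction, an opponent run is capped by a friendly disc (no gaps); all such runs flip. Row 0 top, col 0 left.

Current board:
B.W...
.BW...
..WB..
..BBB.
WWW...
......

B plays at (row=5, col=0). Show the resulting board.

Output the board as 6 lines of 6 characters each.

Place B at (5,0); scan 8 dirs for brackets.
Dir NW: edge -> no flip
Dir N: opp run (4,0), next='.' -> no flip
Dir NE: opp run (4,1) capped by B -> flip
Dir W: edge -> no flip
Dir E: first cell '.' (not opp) -> no flip
Dir SW: edge -> no flip
Dir S: edge -> no flip
Dir SE: edge -> no flip
All flips: (4,1)

Answer: B.W...
.BW...
..WB..
..BBB.
WBW...
B.....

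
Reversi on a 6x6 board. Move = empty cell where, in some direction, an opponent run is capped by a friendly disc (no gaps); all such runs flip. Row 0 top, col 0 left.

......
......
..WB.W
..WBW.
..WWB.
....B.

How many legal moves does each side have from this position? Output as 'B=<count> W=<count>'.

-- B to move --
(1,1): flips 1 -> legal
(1,2): no bracket -> illegal
(1,3): no bracket -> illegal
(1,4): no bracket -> illegal
(1,5): no bracket -> illegal
(2,1): flips 3 -> legal
(2,4): flips 1 -> legal
(3,1): flips 1 -> legal
(3,5): flips 1 -> legal
(4,1): flips 3 -> legal
(4,5): flips 1 -> legal
(5,1): flips 1 -> legal
(5,2): no bracket -> illegal
(5,3): flips 1 -> legal
B mobility = 9
-- W to move --
(1,2): flips 1 -> legal
(1,3): flips 2 -> legal
(1,4): flips 1 -> legal
(2,4): flips 2 -> legal
(3,5): no bracket -> illegal
(4,5): flips 1 -> legal
(5,3): no bracket -> illegal
(5,5): flips 2 -> legal
W mobility = 6

Answer: B=9 W=6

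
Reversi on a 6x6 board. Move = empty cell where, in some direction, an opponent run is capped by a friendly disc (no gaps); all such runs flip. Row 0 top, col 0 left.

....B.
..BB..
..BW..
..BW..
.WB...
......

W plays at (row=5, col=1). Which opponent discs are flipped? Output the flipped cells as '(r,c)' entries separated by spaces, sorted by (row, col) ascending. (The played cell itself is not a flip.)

Dir NW: first cell '.' (not opp) -> no flip
Dir N: first cell 'W' (not opp) -> no flip
Dir NE: opp run (4,2) capped by W -> flip
Dir W: first cell '.' (not opp) -> no flip
Dir E: first cell '.' (not opp) -> no flip
Dir SW: edge -> no flip
Dir S: edge -> no flip
Dir SE: edge -> no flip

Answer: (4,2)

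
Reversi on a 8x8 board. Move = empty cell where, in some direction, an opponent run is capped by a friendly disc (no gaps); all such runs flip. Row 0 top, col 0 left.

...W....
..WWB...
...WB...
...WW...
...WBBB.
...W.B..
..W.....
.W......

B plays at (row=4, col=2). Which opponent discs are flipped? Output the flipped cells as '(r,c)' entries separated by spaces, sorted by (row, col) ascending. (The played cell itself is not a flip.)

Dir NW: first cell '.' (not opp) -> no flip
Dir N: first cell '.' (not opp) -> no flip
Dir NE: opp run (3,3) capped by B -> flip
Dir W: first cell '.' (not opp) -> no flip
Dir E: opp run (4,3) capped by B -> flip
Dir SW: first cell '.' (not opp) -> no flip
Dir S: first cell '.' (not opp) -> no flip
Dir SE: opp run (5,3), next='.' -> no flip

Answer: (3,3) (4,3)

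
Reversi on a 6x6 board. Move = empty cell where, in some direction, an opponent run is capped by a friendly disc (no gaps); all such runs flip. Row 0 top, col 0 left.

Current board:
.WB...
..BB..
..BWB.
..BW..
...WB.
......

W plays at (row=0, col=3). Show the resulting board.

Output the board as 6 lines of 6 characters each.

Answer: .WWW..
..BW..
..BWB.
..BW..
...WB.
......

Derivation:
Place W at (0,3); scan 8 dirs for brackets.
Dir NW: edge -> no flip
Dir N: edge -> no flip
Dir NE: edge -> no flip
Dir W: opp run (0,2) capped by W -> flip
Dir E: first cell '.' (not opp) -> no flip
Dir SW: opp run (1,2), next='.' -> no flip
Dir S: opp run (1,3) capped by W -> flip
Dir SE: first cell '.' (not opp) -> no flip
All flips: (0,2) (1,3)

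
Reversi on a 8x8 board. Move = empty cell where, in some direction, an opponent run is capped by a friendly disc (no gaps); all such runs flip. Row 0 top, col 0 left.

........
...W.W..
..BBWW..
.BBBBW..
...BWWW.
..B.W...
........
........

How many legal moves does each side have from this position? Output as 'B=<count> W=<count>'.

-- B to move --
(0,2): no bracket -> illegal
(0,3): flips 1 -> legal
(0,4): flips 1 -> legal
(0,5): no bracket -> illegal
(0,6): flips 2 -> legal
(1,2): no bracket -> illegal
(1,4): flips 1 -> legal
(1,6): flips 1 -> legal
(2,6): flips 2 -> legal
(3,6): flips 1 -> legal
(3,7): no bracket -> illegal
(4,7): flips 3 -> legal
(5,3): no bracket -> illegal
(5,5): flips 1 -> legal
(5,6): flips 1 -> legal
(5,7): no bracket -> illegal
(6,3): no bracket -> illegal
(6,4): flips 2 -> legal
(6,5): flips 1 -> legal
B mobility = 12
-- W to move --
(1,1): flips 2 -> legal
(1,2): flips 2 -> legal
(1,4): no bracket -> illegal
(2,0): no bracket -> illegal
(2,1): flips 4 -> legal
(3,0): flips 4 -> legal
(4,0): flips 2 -> legal
(4,1): no bracket -> illegal
(4,2): flips 2 -> legal
(5,1): no bracket -> illegal
(5,3): flips 3 -> legal
(6,1): flips 3 -> legal
(6,2): no bracket -> illegal
(6,3): no bracket -> illegal
W mobility = 8

Answer: B=12 W=8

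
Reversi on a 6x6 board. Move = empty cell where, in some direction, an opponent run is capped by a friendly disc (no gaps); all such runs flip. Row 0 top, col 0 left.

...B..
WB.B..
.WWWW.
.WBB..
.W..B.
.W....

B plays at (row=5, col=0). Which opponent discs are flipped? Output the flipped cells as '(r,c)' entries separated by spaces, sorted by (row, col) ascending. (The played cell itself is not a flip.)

Dir NW: edge -> no flip
Dir N: first cell '.' (not opp) -> no flip
Dir NE: opp run (4,1) capped by B -> flip
Dir W: edge -> no flip
Dir E: opp run (5,1), next='.' -> no flip
Dir SW: edge -> no flip
Dir S: edge -> no flip
Dir SE: edge -> no flip

Answer: (4,1)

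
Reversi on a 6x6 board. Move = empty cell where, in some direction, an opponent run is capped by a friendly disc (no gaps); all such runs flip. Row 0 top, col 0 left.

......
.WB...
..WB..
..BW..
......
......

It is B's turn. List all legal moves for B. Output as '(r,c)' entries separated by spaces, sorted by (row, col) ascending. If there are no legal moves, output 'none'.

Answer: (1,0) (2,1) (3,4) (4,3)

Derivation:
(0,0): no bracket -> illegal
(0,1): no bracket -> illegal
(0,2): no bracket -> illegal
(1,0): flips 1 -> legal
(1,3): no bracket -> illegal
(2,0): no bracket -> illegal
(2,1): flips 1 -> legal
(2,4): no bracket -> illegal
(3,1): no bracket -> illegal
(3,4): flips 1 -> legal
(4,2): no bracket -> illegal
(4,3): flips 1 -> legal
(4,4): no bracket -> illegal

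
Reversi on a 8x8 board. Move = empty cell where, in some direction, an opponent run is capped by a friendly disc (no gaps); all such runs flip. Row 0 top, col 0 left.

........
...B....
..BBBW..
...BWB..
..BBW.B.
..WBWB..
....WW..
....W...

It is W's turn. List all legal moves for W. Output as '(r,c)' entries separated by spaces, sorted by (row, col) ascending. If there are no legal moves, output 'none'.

Answer: (1,1) (1,2) (1,4) (2,1) (2,6) (3,1) (3,2) (3,6) (3,7) (4,1) (4,5) (5,6) (6,2) (6,6)

Derivation:
(0,2): no bracket -> illegal
(0,3): no bracket -> illegal
(0,4): no bracket -> illegal
(1,1): flips 2 -> legal
(1,2): flips 1 -> legal
(1,4): flips 1 -> legal
(1,5): no bracket -> illegal
(2,1): flips 3 -> legal
(2,6): flips 1 -> legal
(3,1): flips 2 -> legal
(3,2): flips 3 -> legal
(3,6): flips 1 -> legal
(3,7): flips 2 -> legal
(4,1): flips 2 -> legal
(4,5): flips 2 -> legal
(4,7): no bracket -> illegal
(5,1): no bracket -> illegal
(5,6): flips 1 -> legal
(5,7): no bracket -> illegal
(6,2): flips 1 -> legal
(6,3): no bracket -> illegal
(6,6): flips 1 -> legal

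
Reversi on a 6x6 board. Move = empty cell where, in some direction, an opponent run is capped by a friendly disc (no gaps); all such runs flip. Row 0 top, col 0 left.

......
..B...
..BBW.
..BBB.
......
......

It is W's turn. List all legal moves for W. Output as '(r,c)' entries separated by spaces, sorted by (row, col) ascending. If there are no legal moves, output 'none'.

Answer: (2,1) (4,2) (4,4)

Derivation:
(0,1): no bracket -> illegal
(0,2): no bracket -> illegal
(0,3): no bracket -> illegal
(1,1): no bracket -> illegal
(1,3): no bracket -> illegal
(1,4): no bracket -> illegal
(2,1): flips 2 -> legal
(2,5): no bracket -> illegal
(3,1): no bracket -> illegal
(3,5): no bracket -> illegal
(4,1): no bracket -> illegal
(4,2): flips 1 -> legal
(4,3): no bracket -> illegal
(4,4): flips 1 -> legal
(4,5): no bracket -> illegal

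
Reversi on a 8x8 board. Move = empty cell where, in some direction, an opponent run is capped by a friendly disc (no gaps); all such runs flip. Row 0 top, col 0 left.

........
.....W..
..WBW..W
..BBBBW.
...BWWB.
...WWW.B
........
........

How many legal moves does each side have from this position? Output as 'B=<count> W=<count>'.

Answer: B=15 W=10

Derivation:
-- B to move --
(0,4): no bracket -> illegal
(0,5): no bracket -> illegal
(0,6): flips 2 -> legal
(1,1): flips 1 -> legal
(1,2): flips 1 -> legal
(1,3): flips 1 -> legal
(1,4): flips 1 -> legal
(1,6): no bracket -> illegal
(1,7): no bracket -> illegal
(2,1): flips 1 -> legal
(2,5): flips 1 -> legal
(2,6): flips 1 -> legal
(3,1): no bracket -> illegal
(3,7): flips 1 -> legal
(4,2): no bracket -> illegal
(4,7): no bracket -> illegal
(5,2): no bracket -> illegal
(5,6): flips 1 -> legal
(6,2): flips 2 -> legal
(6,3): flips 1 -> legal
(6,4): flips 3 -> legal
(6,5): flips 3 -> legal
(6,6): flips 2 -> legal
B mobility = 15
-- W to move --
(1,2): flips 2 -> legal
(1,3): flips 3 -> legal
(1,4): no bracket -> illegal
(2,1): flips 2 -> legal
(2,5): flips 1 -> legal
(2,6): flips 1 -> legal
(3,1): flips 4 -> legal
(3,7): flips 1 -> legal
(4,1): no bracket -> illegal
(4,2): flips 3 -> legal
(4,7): flips 1 -> legal
(5,2): no bracket -> illegal
(5,6): flips 1 -> legal
(6,6): no bracket -> illegal
(6,7): no bracket -> illegal
W mobility = 10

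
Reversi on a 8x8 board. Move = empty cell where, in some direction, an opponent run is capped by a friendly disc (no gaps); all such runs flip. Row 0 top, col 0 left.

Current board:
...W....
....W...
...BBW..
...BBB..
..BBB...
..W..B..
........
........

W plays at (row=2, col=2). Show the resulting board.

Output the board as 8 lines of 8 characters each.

Place W at (2,2); scan 8 dirs for brackets.
Dir NW: first cell '.' (not opp) -> no flip
Dir N: first cell '.' (not opp) -> no flip
Dir NE: first cell '.' (not opp) -> no flip
Dir W: first cell '.' (not opp) -> no flip
Dir E: opp run (2,3) (2,4) capped by W -> flip
Dir SW: first cell '.' (not opp) -> no flip
Dir S: first cell '.' (not opp) -> no flip
Dir SE: opp run (3,3) (4,4) (5,5), next='.' -> no flip
All flips: (2,3) (2,4)

Answer: ...W....
....W...
..WWWW..
...BBB..
..BBB...
..W..B..
........
........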